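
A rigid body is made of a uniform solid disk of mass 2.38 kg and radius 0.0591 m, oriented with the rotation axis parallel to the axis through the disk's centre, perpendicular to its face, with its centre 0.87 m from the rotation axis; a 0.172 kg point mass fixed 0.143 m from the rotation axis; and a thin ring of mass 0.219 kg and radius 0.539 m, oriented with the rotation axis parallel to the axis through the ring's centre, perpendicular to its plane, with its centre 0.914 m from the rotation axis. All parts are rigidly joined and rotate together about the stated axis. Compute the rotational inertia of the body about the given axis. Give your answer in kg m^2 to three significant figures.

Solid disk: I_cm = (1/2)MR² = (1/2)(2.38)(0.0591)² = 0.0041564 kg m^2; centre at d = 0.87 m, so I = I_cm + Md² gives I = 0.0041564 + (2.38)(0.87)² = 1.8056 kg m^2.
Point mass: I_cm = 0; centre at d = 0.143 m, so I = I_cm + Md² gives I = 0 + (0.172)(0.143)² = 0.0035172 kg m^2.
Thin ring: I_cm = MR² = (0.219)(0.539)² = 0.063624 kg m^2; centre at d = 0.914 m, so I = I_cm + Md² gives I = 0.063624 + (0.219)(0.914)² = 0.24658 kg m^2.
Total I = 1.8056 + 0.0035172 + 0.24658 = 2.0557 kg m^2.

2.06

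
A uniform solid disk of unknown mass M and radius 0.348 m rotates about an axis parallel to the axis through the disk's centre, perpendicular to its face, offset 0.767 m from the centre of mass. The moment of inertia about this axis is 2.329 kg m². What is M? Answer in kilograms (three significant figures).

I = I_cm + Md² = (1/2)MR² + Md² = M·[0.5·(0.348)² + (0.767)²] = M·0.64884.
So M = 2.329 / 0.64884 = 3.5895 kg.

3.59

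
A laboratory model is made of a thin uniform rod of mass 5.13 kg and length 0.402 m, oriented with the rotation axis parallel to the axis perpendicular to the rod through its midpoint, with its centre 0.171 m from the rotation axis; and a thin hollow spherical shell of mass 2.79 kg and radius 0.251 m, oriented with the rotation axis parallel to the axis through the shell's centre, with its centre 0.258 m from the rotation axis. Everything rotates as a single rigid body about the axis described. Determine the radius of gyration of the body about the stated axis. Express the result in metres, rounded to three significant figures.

Thin rod: I_cm = (1/12)ML² = (1/12)(5.13)(0.402)² = 0.069086 kg·m²; centre at d = 0.171 m, so the parallel axis theorem gives I = 0.069086 + (5.13)(0.171)² = 0.21909 kg·m².
Spherical shell: I_cm = (2/3)MR² = (2/3)(2.79)(0.251)² = 0.11718 kg·m²; centre at d = 0.258 m, so the parallel axis theorem gives I = 0.11718 + (2.79)(0.258)² = 0.3029 kg·m².
Total I = 0.52199 kg·m²; total mass M = 7.92 kg.
k = √(I/M) = √(0.52199/7.92) = 0.25672 m.

0.257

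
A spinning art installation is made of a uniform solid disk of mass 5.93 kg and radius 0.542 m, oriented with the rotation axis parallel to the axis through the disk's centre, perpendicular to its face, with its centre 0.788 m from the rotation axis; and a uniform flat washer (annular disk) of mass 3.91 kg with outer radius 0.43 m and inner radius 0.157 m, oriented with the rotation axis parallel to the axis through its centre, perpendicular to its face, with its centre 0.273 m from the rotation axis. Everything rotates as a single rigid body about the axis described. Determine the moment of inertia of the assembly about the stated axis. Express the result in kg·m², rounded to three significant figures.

5.25

Solid disk: I_cm = (1/2)MR² = (1/2)(5.93)(0.542)² = 0.87101 kg·m²; centre at d = 0.788 m, so I = I_cm + Md² gives I = 0.87101 + (5.93)(0.788)² = 4.5532 kg·m².
Annular disk: I_cm = (1/2)M(R²+r²) = (1/2)(3.91)[(0.43)² + (0.157)²] = 0.40967 kg·m²; centre at d = 0.273 m, so I = I_cm + Md² gives I = 0.40967 + (3.91)(0.273)² = 0.70108 kg·m².
Total I = 4.5532 + 0.70108 = 5.2543 kg·m².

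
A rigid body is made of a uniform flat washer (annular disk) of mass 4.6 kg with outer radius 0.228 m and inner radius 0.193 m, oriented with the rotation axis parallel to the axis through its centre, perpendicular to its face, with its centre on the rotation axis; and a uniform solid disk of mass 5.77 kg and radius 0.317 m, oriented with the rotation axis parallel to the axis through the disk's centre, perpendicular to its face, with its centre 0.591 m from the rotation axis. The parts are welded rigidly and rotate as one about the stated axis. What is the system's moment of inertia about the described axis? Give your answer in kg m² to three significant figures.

2.51

Annular disk: I_cm = (1/2)M(R²+r²) = (1/2)(4.6)[(0.228)² + (0.193)²] = 0.20524 kg m²; axis through the centre, so I = 0.20524 kg m².
Solid disk: I_cm = (1/2)MR² = (1/2)(5.77)(0.317)² = 0.28991 kg m²; centre at d = 0.591 m, so I = I_cm + Md² gives I = 0.28991 + (5.77)(0.591)² = 2.3053 kg m².
Total I = 0.20524 + 2.3053 = 2.5105 kg m².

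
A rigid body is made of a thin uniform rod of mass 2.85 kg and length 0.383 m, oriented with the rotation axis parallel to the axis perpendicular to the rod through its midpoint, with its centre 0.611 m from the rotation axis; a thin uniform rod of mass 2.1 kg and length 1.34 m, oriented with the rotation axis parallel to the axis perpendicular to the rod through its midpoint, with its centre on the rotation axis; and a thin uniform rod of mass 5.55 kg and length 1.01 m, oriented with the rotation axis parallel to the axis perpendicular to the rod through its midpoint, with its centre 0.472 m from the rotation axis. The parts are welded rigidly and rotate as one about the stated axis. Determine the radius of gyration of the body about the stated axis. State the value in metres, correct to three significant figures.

0.545

Thin rod: I_cm = (1/12)ML² = (1/12)(2.85)(0.383)² = 0.034839 kg·m²; centre at d = 0.611 m, so the parallel axis theorem gives I = 0.034839 + (2.85)(0.611)² = 1.0988 kg·m².
Thin rod: I_cm = (1/12)ML² = (1/12)(2.1)(1.34)² = 0.31423 kg·m²; axis through the centre, so I = 0.31423 kg·m².
Thin rod: I_cm = (1/12)ML² = (1/12)(5.55)(1.01)² = 0.4718 kg·m²; centre at d = 0.472 m, so the parallel axis theorem gives I = 0.4718 + (5.55)(0.472)² = 1.7082 kg·m².
Total I = 3.1213 kg·m²; total mass M = 10.5 kg.
k = √(I/M) = √(3.1213/10.5) = 0.54522 m.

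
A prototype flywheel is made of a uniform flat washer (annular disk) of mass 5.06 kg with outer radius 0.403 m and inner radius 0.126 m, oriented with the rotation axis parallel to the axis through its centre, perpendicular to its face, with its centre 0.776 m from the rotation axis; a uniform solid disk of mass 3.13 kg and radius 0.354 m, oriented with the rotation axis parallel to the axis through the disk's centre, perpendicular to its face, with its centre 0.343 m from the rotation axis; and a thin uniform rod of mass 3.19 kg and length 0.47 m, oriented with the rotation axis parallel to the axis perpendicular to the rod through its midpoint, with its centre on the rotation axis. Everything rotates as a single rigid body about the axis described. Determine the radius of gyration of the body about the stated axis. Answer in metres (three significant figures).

Annular disk: I_cm = (1/2)M(R²+r²) = (1/2)(5.06)[(0.403)² + (0.126)²] = 0.45106 kg m^2; centre at d = 0.776 m, so I = I_cm + Md² gives I = 0.45106 + (5.06)(0.776)² = 3.4981 kg m^2.
Solid disk: I_cm = (1/2)MR² = (1/2)(3.13)(0.354)² = 0.19612 kg m^2; centre at d = 0.343 m, so I = I_cm + Md² gives I = 0.19612 + (3.13)(0.343)² = 0.56436 kg m^2.
Thin rod: I_cm = (1/12)ML² = (1/12)(3.19)(0.47)² = 0.058723 kg m^2; axis through the centre, so I = 0.058723 kg m^2.
Total I = 4.1212 kg m^2; total mass M = 11.38 kg.
k = √(I/M) = √(4.1212/11.38) = 0.60178 m.

0.602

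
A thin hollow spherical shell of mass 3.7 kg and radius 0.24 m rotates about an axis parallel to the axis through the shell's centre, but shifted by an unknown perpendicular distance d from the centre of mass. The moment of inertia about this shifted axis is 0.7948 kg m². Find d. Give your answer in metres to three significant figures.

0.420

About the centre-of-mass axis, I_cm = (2/3)MR² = (2/3)(3.7)(0.24)² = 0.14208 kg m².
Parallel axis theorem: I = I_cm + Md², so Md² = 0.7948 − 0.14208 = 0.65272 kg m².
d = √(0.65272 / 3.7) = 0.42001 m.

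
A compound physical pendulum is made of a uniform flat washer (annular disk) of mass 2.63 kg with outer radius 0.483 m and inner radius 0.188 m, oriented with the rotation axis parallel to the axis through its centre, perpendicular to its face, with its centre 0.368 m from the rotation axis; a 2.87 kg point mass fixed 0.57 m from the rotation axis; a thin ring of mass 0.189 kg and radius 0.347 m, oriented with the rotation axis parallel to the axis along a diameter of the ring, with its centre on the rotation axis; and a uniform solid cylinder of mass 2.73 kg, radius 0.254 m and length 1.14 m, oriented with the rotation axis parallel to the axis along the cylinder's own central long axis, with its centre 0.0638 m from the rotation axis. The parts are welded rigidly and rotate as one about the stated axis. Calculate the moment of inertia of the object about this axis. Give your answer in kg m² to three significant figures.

Annular disk: I_cm = (1/2)M(R²+r²) = (1/2)(2.63)[(0.483)² + (0.188)²] = 0.35325 kg m²; centre at d = 0.368 m, so the parallel axis theorem gives I = 0.35325 + (2.63)(0.368)² = 0.70942 kg m².
Point mass: I_cm = 0; centre at d = 0.57 m, so the parallel axis theorem gives I = 0 + (2.87)(0.57)² = 0.93246 kg m².
Thin ring: I_cm = (1/2)MR² = (1/2)(0.189)(0.347)² = 0.011379 kg m²; axis through the centre, so I = 0.011379 kg m².
Solid cylinder: I_cm = (1/2)MR² = (1/2)(2.73)(0.254)² = 0.088064 kg m²; centre at d = 0.0638 m, so the parallel axis theorem gives I = 0.088064 + (2.73)(0.0638)² = 0.099177 kg m².
Total I = 0.70942 + 0.93246 + 0.011379 + 0.099177 = 1.7524 kg m².

1.75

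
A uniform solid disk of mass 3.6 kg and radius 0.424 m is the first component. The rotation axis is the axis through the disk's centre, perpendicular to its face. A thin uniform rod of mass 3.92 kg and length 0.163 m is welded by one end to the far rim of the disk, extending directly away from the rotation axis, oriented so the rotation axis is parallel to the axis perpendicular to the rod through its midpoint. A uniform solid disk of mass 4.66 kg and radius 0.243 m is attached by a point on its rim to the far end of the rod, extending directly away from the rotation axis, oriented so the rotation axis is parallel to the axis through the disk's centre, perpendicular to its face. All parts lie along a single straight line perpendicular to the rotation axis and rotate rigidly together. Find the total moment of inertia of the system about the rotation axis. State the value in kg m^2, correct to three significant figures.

4.68

Solid disk: I_cm = (1/2)MR² = (1/2)(3.6)(0.424)² = 0.3236 kg m^2; axis through the centre, so I = 0.3236 kg m^2.
Thin rod: I_cm = (1/12)ML² = (1/12)(3.92)(0.163)² = 0.0086792 kg m^2; centre at d = 0.424 + 0.0815 = 0.5055 m, so the parallel axis theorem gives I = 0.0086792 + (3.92)(0.5055)² = 1.0104 kg m^2.
Solid disk: I_cm = (1/2)MR² = (1/2)(4.66)(0.243)² = 0.13758 kg m^2; centre at d = 0.424 + 0.0815 + 0.0815 + 0.243 = 0.83 m, so the parallel axis theorem gives I = 0.13758 + (4.66)(0.83)² = 3.3479 kg m^2.
Total I = 0.3236 + 1.0104 + 3.3479 = 4.6818 kg m^2.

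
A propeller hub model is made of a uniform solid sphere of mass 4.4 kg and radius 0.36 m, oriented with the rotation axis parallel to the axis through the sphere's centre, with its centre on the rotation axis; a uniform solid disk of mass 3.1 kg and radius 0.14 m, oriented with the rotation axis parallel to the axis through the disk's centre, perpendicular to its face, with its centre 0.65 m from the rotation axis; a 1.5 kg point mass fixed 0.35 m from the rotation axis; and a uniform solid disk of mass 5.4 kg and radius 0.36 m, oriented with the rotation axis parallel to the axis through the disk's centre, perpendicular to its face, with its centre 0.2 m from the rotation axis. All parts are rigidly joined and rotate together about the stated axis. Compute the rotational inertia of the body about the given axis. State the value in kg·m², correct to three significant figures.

2.32

Solid sphere: I_cm = (2/5)MR² = (2/5)(4.4)(0.36)² = 0.2281 kg·m²; axis through the centre, so I = 0.2281 kg·m².
Solid disk: I_cm = (1/2)MR² = (1/2)(3.1)(0.14)² = 0.03038 kg·m²; centre at d = 0.65 m, so the parallel axis theorem gives I = 0.03038 + (3.1)(0.65)² = 1.3401 kg·m².
Point mass: I_cm = 0; centre at d = 0.35 m, so the parallel axis theorem gives I = 0 + (1.5)(0.35)² = 0.18375 kg·m².
Solid disk: I_cm = (1/2)MR² = (1/2)(5.4)(0.36)² = 0.34992 kg·m²; centre at d = 0.2 m, so the parallel axis theorem gives I = 0.34992 + (5.4)(0.2)² = 0.56592 kg·m².
Total I = 0.2281 + 1.3401 + 0.18375 + 0.56592 = 2.3179 kg·m².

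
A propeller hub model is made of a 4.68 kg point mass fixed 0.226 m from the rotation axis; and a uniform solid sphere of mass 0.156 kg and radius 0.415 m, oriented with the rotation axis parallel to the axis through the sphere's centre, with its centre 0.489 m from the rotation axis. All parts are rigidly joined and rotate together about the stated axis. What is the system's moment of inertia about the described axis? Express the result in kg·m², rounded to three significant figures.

0.287

Point mass: I_cm = 0; centre at d = 0.226 m, so I = I_cm + Md² gives I = 0 + (4.68)(0.226)² = 0.23904 kg·m².
Solid sphere: I_cm = (2/5)MR² = (2/5)(0.156)(0.415)² = 0.010747 kg·m²; centre at d = 0.489 m, so I = I_cm + Md² gives I = 0.010747 + (0.156)(0.489)² = 0.04805 kg·m².
Total I = 0.23904 + 0.04805 = 0.28709 kg·m².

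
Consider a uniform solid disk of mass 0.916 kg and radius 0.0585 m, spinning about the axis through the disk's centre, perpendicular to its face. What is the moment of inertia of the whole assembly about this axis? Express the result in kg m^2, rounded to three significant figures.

I_cm = (1/2)MR² = (1/2)(0.916)(0.0585)² = 0.0015674 kg m^2; axis through the centre, so I = 0.0015674 kg m^2.

0.00157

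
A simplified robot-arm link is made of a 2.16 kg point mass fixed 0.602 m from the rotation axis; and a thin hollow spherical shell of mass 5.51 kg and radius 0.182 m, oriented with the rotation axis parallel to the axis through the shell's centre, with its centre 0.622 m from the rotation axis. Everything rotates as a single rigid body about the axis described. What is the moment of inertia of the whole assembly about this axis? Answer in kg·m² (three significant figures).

3.04

Point mass: I_cm = 0; centre at d = 0.602 m, so the parallel axis theorem gives I = 0 + (2.16)(0.602)² = 0.78279 kg·m².
Spherical shell: I_cm = (2/3)MR² = (2/3)(5.51)(0.182)² = 0.12168 kg·m²; centre at d = 0.622 m, so the parallel axis theorem gives I = 0.12168 + (5.51)(0.622)² = 2.2534 kg·m².
Total I = 0.78279 + 2.2534 = 3.0362 kg·m².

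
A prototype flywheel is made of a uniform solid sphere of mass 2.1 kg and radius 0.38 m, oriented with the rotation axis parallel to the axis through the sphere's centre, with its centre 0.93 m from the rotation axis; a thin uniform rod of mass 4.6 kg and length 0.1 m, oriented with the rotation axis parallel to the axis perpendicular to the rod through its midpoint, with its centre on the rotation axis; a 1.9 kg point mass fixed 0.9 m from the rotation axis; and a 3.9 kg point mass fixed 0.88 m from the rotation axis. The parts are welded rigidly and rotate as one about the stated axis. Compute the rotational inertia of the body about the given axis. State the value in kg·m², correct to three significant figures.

Solid sphere: I_cm = (2/5)MR² = (2/5)(2.1)(0.38)² = 0.1213 kg·m²; centre at d = 0.93 m, so I = I_cm + Md² gives I = 0.1213 + (2.1)(0.93)² = 1.9376 kg·m².
Thin rod: I_cm = (1/12)ML² = (1/12)(4.6)(0.1)² = 0.0038333 kg·m²; axis through the centre, so I = 0.0038333 kg·m².
Point mass: I_cm = 0; centre at d = 0.9 m, so I = I_cm + Md² gives I = 0 + (1.9)(0.9)² = 1.539 kg·m².
Point mass: I_cm = 0; centre at d = 0.88 m, so I = I_cm + Md² gives I = 0 + (3.9)(0.88)² = 3.0202 kg·m².
Total I = 1.9376 + 0.0038333 + 1.539 + 3.0202 = 6.5006 kg·m².

6.50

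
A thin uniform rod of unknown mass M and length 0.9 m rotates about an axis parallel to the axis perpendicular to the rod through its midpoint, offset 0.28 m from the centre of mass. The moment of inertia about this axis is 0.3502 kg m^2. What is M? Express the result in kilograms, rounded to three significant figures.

I = I_cm + Md² = (1/12)ML² + Md² = M·[0.0833333·(0.9)² + (0.28)²] = M·0.1459.
So M = 0.3502 / 0.1459 = 2.4003 kg.

2.40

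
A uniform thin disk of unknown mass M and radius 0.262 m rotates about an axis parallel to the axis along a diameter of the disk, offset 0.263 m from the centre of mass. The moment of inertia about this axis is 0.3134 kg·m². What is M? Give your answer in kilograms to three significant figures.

I = I_cm + Md² = (1/4)MR² + Md² = M·[0.25·(0.262)² + (0.263)²] = M·0.08633.
So M = 0.3134 / 0.08633 = 3.6303 kg.

3.63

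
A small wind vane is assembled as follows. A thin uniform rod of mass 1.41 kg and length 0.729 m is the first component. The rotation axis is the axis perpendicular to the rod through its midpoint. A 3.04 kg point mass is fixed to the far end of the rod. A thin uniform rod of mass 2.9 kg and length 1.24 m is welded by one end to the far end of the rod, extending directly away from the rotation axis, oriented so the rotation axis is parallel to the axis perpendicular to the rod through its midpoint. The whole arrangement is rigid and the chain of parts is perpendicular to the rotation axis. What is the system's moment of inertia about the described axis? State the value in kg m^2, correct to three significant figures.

3.65

Thin rod: I_cm = (1/12)ML² = (1/12)(1.41)(0.729)² = 0.062444 kg m^2; axis through the centre, so I = 0.062444 kg m^2.
Point mass: I_cm = 0; centre at d = 0.3645 m, so the parallel axis theorem gives I = 0 + (3.04)(0.3645)² = 0.4039 kg m^2.
Thin rod: I_cm = (1/12)ML² = (1/12)(2.9)(1.24)² = 0.37159 kg m^2; centre at d = 0.3645 + 0.62 = 0.9845 m, so the parallel axis theorem gives I = 0.37159 + (2.9)(0.9845)² = 3.1824 kg m^2.
Total I = 0.062444 + 0.4039 + 3.1824 = 3.6487 kg m^2.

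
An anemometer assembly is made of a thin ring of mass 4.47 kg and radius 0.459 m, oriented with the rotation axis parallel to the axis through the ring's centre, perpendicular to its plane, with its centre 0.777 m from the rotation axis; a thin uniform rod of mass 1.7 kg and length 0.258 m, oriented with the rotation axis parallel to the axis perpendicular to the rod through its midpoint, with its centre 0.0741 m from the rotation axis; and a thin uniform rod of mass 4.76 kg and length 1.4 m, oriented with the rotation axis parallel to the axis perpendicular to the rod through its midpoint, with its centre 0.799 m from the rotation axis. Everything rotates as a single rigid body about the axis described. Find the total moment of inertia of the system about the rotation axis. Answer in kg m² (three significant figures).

Thin ring: I_cm = MR² = (4.47)(0.459)² = 0.94174 kg m²; centre at d = 0.777 m, so the parallel axis theorem gives I = 0.94174 + (4.47)(0.777)² = 3.6404 kg m².
Thin rod: I_cm = (1/12)ML² = (1/12)(1.7)(0.258)² = 0.0094299 kg m²; centre at d = 0.0741 m, so the parallel axis theorem gives I = 0.0094299 + (1.7)(0.0741)² = 0.018764 kg m².
Thin rod: I_cm = (1/12)ML² = (1/12)(4.76)(1.4)² = 0.77747 kg m²; centre at d = 0.799 m, so the parallel axis theorem gives I = 0.77747 + (4.76)(0.799)² = 3.8163 kg m².
Total I = 3.6404 + 0.018764 + 3.8163 = 7.4754 kg m².

7.48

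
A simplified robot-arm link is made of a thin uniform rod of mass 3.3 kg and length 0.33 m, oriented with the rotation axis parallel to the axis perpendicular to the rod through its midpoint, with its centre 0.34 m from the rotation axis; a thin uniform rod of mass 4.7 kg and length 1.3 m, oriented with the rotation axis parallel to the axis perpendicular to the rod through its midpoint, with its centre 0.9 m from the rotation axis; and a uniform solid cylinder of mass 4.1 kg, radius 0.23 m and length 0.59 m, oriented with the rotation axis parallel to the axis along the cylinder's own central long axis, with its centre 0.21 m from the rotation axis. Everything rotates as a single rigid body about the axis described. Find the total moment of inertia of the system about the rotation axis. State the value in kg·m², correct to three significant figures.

Thin rod: I_cm = (1/12)ML² = (1/12)(3.3)(0.33)² = 0.029947 kg·m²; centre at d = 0.34 m, so the parallel axis theorem gives I = 0.029947 + (3.3)(0.34)² = 0.41143 kg·m².
Thin rod: I_cm = (1/12)ML² = (1/12)(4.7)(1.3)² = 0.66192 kg·m²; centre at d = 0.9 m, so the parallel axis theorem gives I = 0.66192 + (4.7)(0.9)² = 4.4689 kg·m².
Solid cylinder: I_cm = (1/2)MR² = (1/2)(4.1)(0.23)² = 0.10844 kg·m²; centre at d = 0.21 m, so the parallel axis theorem gives I = 0.10844 + (4.1)(0.21)² = 0.28925 kg·m².
Total I = 0.41143 + 4.4689 + 0.28925 = 5.1696 kg·m².

5.17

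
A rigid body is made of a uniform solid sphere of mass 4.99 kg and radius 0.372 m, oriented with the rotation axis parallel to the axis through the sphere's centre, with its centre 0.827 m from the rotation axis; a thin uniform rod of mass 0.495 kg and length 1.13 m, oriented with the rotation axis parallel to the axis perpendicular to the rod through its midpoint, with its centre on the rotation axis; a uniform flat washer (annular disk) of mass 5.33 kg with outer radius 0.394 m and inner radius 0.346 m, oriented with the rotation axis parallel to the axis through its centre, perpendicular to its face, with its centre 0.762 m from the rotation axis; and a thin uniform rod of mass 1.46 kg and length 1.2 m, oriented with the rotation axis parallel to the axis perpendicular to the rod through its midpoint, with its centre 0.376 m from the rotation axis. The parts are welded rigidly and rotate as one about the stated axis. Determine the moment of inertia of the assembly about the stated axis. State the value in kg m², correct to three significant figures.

7.95

Solid sphere: I_cm = (2/5)MR² = (2/5)(4.99)(0.372)² = 0.27621 kg m²; centre at d = 0.827 m, so I = I_cm + Md² gives I = 0.27621 + (4.99)(0.827)² = 3.689 kg m².
Thin rod: I_cm = (1/12)ML² = (1/12)(0.495)(1.13)² = 0.052672 kg m²; axis through the centre, so I = 0.052672 kg m².
Annular disk: I_cm = (1/2)M(R²+r²) = (1/2)(5.33)[(0.394)² + (0.346)²] = 0.73275 kg m²; centre at d = 0.762 m, so I = I_cm + Md² gives I = 0.73275 + (5.33)(0.762)² = 3.8276 kg m².
Thin rod: I_cm = (1/12)ML² = (1/12)(1.46)(1.2)² = 0.1752 kg m²; centre at d = 0.376 m, so I = I_cm + Md² gives I = 0.1752 + (1.46)(0.376)² = 0.38161 kg m².
Total I = 3.689 + 0.052672 + 3.8276 + 0.38161 = 7.9509 kg m².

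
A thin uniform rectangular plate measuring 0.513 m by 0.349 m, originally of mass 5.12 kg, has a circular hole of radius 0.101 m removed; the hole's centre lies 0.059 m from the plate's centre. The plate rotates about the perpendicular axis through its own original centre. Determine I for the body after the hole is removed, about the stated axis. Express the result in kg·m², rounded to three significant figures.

Unpierced body about its centre: I₀ = (1/12)M(a²+b²) = (1/12)(5.12)[(0.513)² + (0.349)²] = 0.16425 kg·m².
The removed disk has mass m = M·πr²/(ab) = (5.12)·π(0.101)²/(0.513·0.349) = 0.91647 kg (same uniform areal density).
Its moment of inertia about the rotation axis (parallel-axis theorem): I_hole = (1/2)mr² + md² = (1/2)(0.91647)(0.101)² + (0.91647)(0.059)² = 0.0078647 kg·m².
Treating the hole as negative mass, I = I₀ − I_hole = 0.16425 − 0.0078647 = 0.15639 kg·m².

0.156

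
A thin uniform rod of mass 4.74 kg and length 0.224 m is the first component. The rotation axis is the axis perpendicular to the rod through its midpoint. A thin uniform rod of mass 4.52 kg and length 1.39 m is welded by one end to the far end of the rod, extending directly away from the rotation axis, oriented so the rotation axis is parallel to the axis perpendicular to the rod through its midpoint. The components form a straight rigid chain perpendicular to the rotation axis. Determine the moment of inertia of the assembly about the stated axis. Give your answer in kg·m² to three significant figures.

Thin rod: I_cm = (1/12)ML² = (1/12)(4.74)(0.224)² = 0.01982 kg·m²; axis through the centre, so I = 0.01982 kg·m².
Thin rod: I_cm = (1/12)ML² = (1/12)(4.52)(1.39)² = 0.72776 kg·m²; centre at d = 0.112 + 0.695 = 0.807 m, so the parallel axis theorem gives I = 0.72776 + (4.52)(0.807)² = 3.6714 kg·m².
Total I = 0.01982 + 3.6714 = 3.6912 kg·m².

3.69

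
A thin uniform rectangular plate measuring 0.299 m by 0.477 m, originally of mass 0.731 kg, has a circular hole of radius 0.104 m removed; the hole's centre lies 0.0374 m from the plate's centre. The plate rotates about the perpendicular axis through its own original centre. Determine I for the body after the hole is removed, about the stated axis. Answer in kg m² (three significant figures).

Unpierced body about its centre: I₀ = (1/12)M(a²+b²) = (1/12)(0.731)[(0.299)² + (0.477)²] = 0.019306 kg m².
The removed disk has mass m = M·πr²/(ab) = (0.731)·π(0.104)²/(0.299·0.477) = 0.17416 kg (same uniform areal density).
Its moment of inertia about the rotation axis (parallel-axis theorem): I_hole = (1/2)mr² + md² = (1/2)(0.17416)(0.104)² + (0.17416)(0.0374)² = 0.0011855 kg m².
Treating the hole as negative mass, I = I₀ − I_hole = 0.019306 − 0.0011855 = 0.018121 kg m².

0.0181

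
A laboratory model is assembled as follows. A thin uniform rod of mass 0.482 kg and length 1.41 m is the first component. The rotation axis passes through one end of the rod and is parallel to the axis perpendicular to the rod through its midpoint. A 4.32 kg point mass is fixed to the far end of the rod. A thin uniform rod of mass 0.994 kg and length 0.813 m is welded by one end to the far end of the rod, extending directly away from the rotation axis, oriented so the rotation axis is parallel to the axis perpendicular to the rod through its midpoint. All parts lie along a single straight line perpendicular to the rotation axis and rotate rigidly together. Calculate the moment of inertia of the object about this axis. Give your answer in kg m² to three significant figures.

12.2

Thin rod: I_cm = (1/12)ML² = (1/12)(0.482)(1.41)² = 0.079855 kg m²; centre at d = 0.705 m, so the parallel axis theorem gives I = 0.079855 + (0.482)(0.705)² = 0.31942 kg m².
Point mass: I_cm = 0; centre at d = 0.705 + 0.705 = 1.41 m, so the parallel axis theorem gives I = 0 + (4.32)(1.41)² = 8.5886 kg m².
Thin rod: I_cm = (1/12)ML² = (1/12)(0.994)(0.813)² = 0.05475 kg m²; centre at d = 0.705 + 0.705 + 0.4065 = 1.8165 m, so the parallel axis theorem gives I = 0.05475 + (0.994)(1.8165)² = 3.3346 kg m².
Total I = 0.31942 + 8.5886 + 3.3346 = 12.243 kg m².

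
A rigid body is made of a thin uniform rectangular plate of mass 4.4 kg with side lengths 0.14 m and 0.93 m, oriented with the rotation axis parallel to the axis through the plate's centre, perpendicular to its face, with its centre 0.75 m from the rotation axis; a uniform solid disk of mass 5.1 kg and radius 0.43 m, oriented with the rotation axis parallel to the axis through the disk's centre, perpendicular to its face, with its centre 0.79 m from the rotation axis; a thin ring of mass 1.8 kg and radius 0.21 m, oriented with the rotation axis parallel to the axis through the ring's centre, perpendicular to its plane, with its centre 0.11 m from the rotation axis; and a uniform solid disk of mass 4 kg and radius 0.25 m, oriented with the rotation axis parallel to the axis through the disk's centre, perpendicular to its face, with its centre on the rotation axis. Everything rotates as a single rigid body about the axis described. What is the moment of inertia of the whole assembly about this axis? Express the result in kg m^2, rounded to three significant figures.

6.68

Rectangular plate: I_cm = (1/12)M(a²+b²) = (1/12)(4.4)[(0.14)² + (0.93)²] = 0.32432 kg m^2; centre at d = 0.75 m, so the parallel axis theorem gives I = 0.32432 + (4.4)(0.75)² = 2.7993 kg m^2.
Solid disk: I_cm = (1/2)MR² = (1/2)(5.1)(0.43)² = 0.47149 kg m^2; centre at d = 0.79 m, so the parallel axis theorem gives I = 0.47149 + (5.1)(0.79)² = 3.6544 kg m^2.
Thin ring: I_cm = MR² = (1.8)(0.21)² = 0.07938 kg m^2; centre at d = 0.11 m, so the parallel axis theorem gives I = 0.07938 + (1.8)(0.11)² = 0.10116 kg m^2.
Solid disk: I_cm = (1/2)MR² = (1/2)(4)(0.25)² = 0.125 kg m^2; axis through the centre, so I = 0.125 kg m^2.
Total I = 2.7993 + 3.6544 + 0.10116 + 0.125 = 6.6799 kg m^2.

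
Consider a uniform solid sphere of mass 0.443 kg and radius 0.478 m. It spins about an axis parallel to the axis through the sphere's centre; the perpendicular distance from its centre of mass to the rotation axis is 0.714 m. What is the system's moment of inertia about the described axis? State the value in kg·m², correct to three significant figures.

0.266

I_cm = (2/5)MR² = (2/5)(0.443)(0.478)² = 0.040487 kg·m²; centre at d = 0.714 m, so I = I_cm + Md² gives I = 0.040487 + (0.443)(0.714)² = 0.26633 kg·m².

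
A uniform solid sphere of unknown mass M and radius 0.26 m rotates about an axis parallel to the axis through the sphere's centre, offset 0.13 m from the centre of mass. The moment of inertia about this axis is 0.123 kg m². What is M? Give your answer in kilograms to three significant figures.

2.80

I = I_cm + Md² = (2/5)MR² + Md² = M·[0.4·(0.26)² + (0.13)²] = M·0.04394.
So M = 0.123 / 0.04394 = 2.7993 kg.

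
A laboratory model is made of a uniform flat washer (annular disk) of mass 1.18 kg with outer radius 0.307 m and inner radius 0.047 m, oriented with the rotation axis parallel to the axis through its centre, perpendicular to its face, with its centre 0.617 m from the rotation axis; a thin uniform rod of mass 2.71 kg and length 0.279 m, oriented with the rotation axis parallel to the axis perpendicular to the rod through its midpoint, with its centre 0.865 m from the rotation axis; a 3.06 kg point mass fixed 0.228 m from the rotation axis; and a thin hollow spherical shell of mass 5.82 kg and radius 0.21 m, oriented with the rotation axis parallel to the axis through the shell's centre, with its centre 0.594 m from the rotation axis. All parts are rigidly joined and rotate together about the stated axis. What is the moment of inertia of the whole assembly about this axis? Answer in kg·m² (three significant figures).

Annular disk: I_cm = (1/2)M(R²+r²) = (1/2)(1.18)[(0.307)² + (0.047)²] = 0.05691 kg·m²; centre at d = 0.617 m, so I = I_cm + Md² gives I = 0.05691 + (1.18)(0.617)² = 0.50612 kg·m².
Thin rod: I_cm = (1/12)ML² = (1/12)(2.71)(0.279)² = 0.017579 kg·m²; centre at d = 0.865 m, so I = I_cm + Md² gives I = 0.017579 + (2.71)(0.865)² = 2.0453 kg·m².
Point mass: I_cm = 0; centre at d = 0.228 m, so I = I_cm + Md² gives I = 0 + (3.06)(0.228)² = 0.15907 kg·m².
Spherical shell: I_cm = (2/3)MR² = (2/3)(5.82)(0.21)² = 0.17111 kg·m²; centre at d = 0.594 m, so I = I_cm + Md² gives I = 0.17111 + (5.82)(0.594)² = 2.2246 kg·m².
Total I = 0.50612 + 2.0453 + 0.15907 + 2.2246 = 4.9351 kg·m².

4.94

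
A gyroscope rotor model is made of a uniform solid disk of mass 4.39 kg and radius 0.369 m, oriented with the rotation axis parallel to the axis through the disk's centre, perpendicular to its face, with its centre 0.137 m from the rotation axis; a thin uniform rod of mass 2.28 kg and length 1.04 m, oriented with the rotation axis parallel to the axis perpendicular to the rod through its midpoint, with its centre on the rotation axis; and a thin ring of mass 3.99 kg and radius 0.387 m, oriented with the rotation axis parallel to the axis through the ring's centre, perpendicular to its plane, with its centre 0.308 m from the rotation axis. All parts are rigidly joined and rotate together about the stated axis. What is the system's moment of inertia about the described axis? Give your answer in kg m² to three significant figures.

1.56

Solid disk: I_cm = (1/2)MR² = (1/2)(4.39)(0.369)² = 0.29887 kg m²; centre at d = 0.137 m, so I = I_cm + Md² gives I = 0.29887 + (4.39)(0.137)² = 0.38127 kg m².
Thin rod: I_cm = (1/12)ML² = (1/12)(2.28)(1.04)² = 0.2055 kg m²; axis through the centre, so I = 0.2055 kg m².
Thin ring: I_cm = MR² = (3.99)(0.387)² = 0.59758 kg m²; centre at d = 0.308 m, so I = I_cm + Md² gives I = 0.59758 + (3.99)(0.308)² = 0.97609 kg m².
Total I = 0.38127 + 0.2055 + 0.97609 = 1.5629 kg m².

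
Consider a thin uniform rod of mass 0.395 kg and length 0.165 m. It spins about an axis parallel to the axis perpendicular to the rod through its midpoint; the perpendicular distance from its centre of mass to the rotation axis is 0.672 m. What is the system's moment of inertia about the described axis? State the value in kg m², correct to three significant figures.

I_cm = (1/12)ML² = (1/12)(0.395)(0.165)² = 0.00089616 kg m²; centre at d = 0.672 m, so the parallel axis theorem gives I = 0.00089616 + (0.395)(0.672)² = 0.17927 kg m².

0.179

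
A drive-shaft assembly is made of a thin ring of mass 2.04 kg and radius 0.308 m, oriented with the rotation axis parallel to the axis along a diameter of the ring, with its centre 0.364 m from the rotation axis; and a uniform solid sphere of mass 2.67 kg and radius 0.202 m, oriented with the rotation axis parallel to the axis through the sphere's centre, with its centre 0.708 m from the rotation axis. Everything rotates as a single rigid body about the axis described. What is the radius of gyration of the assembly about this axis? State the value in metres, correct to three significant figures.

0.609

Thin ring: I_cm = (1/2)MR² = (1/2)(2.04)(0.308)² = 0.096761 kg m²; centre at d = 0.364 m, so the parallel axis theorem gives I = 0.096761 + (2.04)(0.364)² = 0.36705 kg m².
Solid sphere: I_cm = (2/5)MR² = (2/5)(2.67)(0.202)² = 0.043579 kg m²; centre at d = 0.708 m, so the parallel axis theorem gives I = 0.043579 + (2.67)(0.708)² = 1.382 kg m².
Total I = 1.749 kg m²; total mass M = 4.71 kg.
k = √(I/M) = √(1.749/4.71) = 0.60938 m.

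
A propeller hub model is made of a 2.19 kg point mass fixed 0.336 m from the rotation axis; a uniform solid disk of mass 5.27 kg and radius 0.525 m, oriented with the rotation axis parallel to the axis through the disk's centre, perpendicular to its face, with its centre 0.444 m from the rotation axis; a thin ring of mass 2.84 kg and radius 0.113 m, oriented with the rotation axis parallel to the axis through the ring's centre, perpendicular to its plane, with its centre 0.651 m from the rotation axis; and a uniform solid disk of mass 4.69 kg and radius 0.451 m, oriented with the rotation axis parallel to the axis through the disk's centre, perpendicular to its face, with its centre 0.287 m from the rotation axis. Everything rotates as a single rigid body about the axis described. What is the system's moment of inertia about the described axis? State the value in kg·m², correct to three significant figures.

4.12

Point mass: I_cm = 0; centre at d = 0.336 m, so I = I_cm + Md² gives I = 0 + (2.19)(0.336)² = 0.24724 kg·m².
Solid disk: I_cm = (1/2)MR² = (1/2)(5.27)(0.525)² = 0.72627 kg·m²; centre at d = 0.444 m, so I = I_cm + Md² gives I = 0.72627 + (5.27)(0.444)² = 1.7652 kg·m².
Thin ring: I_cm = MR² = (2.84)(0.113)² = 0.036264 kg·m²; centre at d = 0.651 m, so I = I_cm + Md² gives I = 0.036264 + (2.84)(0.651)² = 1.2399 kg·m².
Solid disk: I_cm = (1/2)MR² = (1/2)(4.69)(0.451)² = 0.47698 kg·m²; centre at d = 0.287 m, so I = I_cm + Md² gives I = 0.47698 + (4.69)(0.287)² = 0.86329 kg·m².
Total I = 0.24724 + 1.7652 + 1.2399 + 0.86329 = 4.1156 kg·m².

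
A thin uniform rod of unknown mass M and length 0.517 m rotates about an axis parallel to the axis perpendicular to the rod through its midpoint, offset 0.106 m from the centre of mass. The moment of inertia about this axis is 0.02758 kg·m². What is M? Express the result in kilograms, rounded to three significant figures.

0.823

I = I_cm + Md² = (1/12)ML² + Md² = M·[0.0833333·(0.517)² + (0.106)²] = M·0.03351.
So M = 0.02758 / 0.03351 = 0.82304 kg.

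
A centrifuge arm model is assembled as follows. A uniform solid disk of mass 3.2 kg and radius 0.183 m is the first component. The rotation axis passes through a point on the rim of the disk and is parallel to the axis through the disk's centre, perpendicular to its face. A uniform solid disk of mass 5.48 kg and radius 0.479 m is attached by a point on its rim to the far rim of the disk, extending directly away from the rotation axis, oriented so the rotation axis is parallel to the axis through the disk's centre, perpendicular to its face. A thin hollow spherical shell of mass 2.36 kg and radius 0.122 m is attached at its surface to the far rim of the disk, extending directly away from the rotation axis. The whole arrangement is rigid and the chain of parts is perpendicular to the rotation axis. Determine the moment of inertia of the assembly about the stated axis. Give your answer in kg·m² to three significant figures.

9.66

Solid disk: I_cm = (1/2)MR² = (1/2)(3.2)(0.183)² = 0.053582 kg·m²; centre at d = 0.183 m, so I = I_cm + Md² gives I = 0.053582 + (3.2)(0.183)² = 0.16075 kg·m².
Solid disk: I_cm = (1/2)MR² = (1/2)(5.48)(0.479)² = 0.62867 kg·m²; centre at d = 0.183 + 0.183 + 0.479 = 0.845 m, so I = I_cm + Md² gives I = 0.62867 + (5.48)(0.845)² = 4.5415 kg·m².
Spherical shell: I_cm = (2/3)MR² = (2/3)(2.36)(0.122)² = 0.023417 kg·m²; centre at d = 0.183 + 0.183 + 0.479 + 0.479 + 0.122 = 1.446 m, so I = I_cm + Md² gives I = 0.023417 + (2.36)(1.446)² = 4.958 kg·m².
Total I = 0.16075 + 4.5415 + 4.958 = 9.6603 kg·m².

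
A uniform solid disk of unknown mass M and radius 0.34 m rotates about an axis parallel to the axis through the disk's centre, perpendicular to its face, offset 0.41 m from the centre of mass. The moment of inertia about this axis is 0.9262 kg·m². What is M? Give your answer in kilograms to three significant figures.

4.10

I = I_cm + Md² = (1/2)MR² + Md² = M·[0.5·(0.34)² + (0.41)²] = M·0.2259.
So M = 0.9262 / 0.2259 = 4.1 kg.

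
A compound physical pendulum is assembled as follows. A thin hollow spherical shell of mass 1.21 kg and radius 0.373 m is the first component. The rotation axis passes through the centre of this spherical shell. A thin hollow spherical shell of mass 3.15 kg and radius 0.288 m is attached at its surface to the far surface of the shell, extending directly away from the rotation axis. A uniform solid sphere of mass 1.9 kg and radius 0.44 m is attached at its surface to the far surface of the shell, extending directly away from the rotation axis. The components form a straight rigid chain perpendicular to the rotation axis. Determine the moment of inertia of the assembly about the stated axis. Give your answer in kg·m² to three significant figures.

Spherical shell: I_cm = (2/3)MR² = (2/3)(1.21)(0.373)² = 0.11223 kg·m²; axis through the centre, so I = 0.11223 kg·m².
Spherical shell: I_cm = (2/3)MR² = (2/3)(3.15)(0.288)² = 0.17418 kg·m²; centre at d = 0.373 + 0.288 = 0.661 m, so I = I_cm + Md² gives I = 0.17418 + (3.15)(0.661)² = 1.5505 kg·m².
Solid sphere: I_cm = (2/5)MR² = (2/5)(1.9)(0.44)² = 0.14714 kg·m²; centre at d = 0.373 + 0.288 + 0.288 + 0.44 = 1.389 m, so I = I_cm + Md² gives I = 0.14714 + (1.9)(1.389)² = 3.8128 kg·m².
Total I = 0.11223 + 1.5505 + 3.8128 = 5.4756 kg·m².

5.48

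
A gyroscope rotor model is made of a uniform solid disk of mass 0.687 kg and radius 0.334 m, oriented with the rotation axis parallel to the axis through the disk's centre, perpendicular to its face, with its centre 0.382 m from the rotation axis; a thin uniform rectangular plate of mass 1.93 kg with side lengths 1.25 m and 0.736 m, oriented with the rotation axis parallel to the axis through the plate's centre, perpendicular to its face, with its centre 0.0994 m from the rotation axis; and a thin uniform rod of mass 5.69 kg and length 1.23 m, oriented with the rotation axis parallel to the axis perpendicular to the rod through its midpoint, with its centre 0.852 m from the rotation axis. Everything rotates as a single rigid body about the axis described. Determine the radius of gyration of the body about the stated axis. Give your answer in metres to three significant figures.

Solid disk: I_cm = (1/2)MR² = (1/2)(0.687)(0.334)² = 0.038319 kg m^2; centre at d = 0.382 m, so I = I_cm + Md² gives I = 0.038319 + (0.687)(0.382)² = 0.13857 kg m^2.
Rectangular plate: I_cm = (1/12)M(a²+b²) = (1/12)(1.93)[(1.25)² + (0.736)²] = 0.33842 kg m^2; centre at d = 0.0994 m, so I = I_cm + Md² gives I = 0.33842 + (1.93)(0.0994)² = 0.35749 kg m^2.
Thin rod: I_cm = (1/12)ML² = (1/12)(5.69)(1.23)² = 0.71737 kg m^2; centre at d = 0.852 m, so I = I_cm + Md² gives I = 0.71737 + (5.69)(0.852)² = 4.8478 kg m^2.
Total I = 5.3438 kg m^2; total mass M = 8.307 kg.
k = √(I/M) = √(5.3438/8.307) = 0.80205 m.

0.802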